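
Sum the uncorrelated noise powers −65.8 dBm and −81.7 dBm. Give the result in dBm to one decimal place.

−65.7 dBm

Convert to linear, add, convert back:
P₁ = 2.63×10⁻¹⁰ W, P₂ = 6.76×10⁻¹² W
P_tot = 2.70×10⁻¹⁰ W → 10 log₁₀(P_tot / 10⁻³) = −65.7 dBm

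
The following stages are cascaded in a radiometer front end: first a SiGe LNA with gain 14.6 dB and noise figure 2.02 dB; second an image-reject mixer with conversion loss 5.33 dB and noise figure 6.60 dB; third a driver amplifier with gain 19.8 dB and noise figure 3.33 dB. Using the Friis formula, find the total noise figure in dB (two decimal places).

Convert to linear (a loss of L dB is a gain of −L dB): F_i = 10^(NF_i/10), G_i = 10^(G_i,dB/10)
  Stage 1: F_1 = 10^(2.02/10) = 1.592, G_1 = 10^(14.6/10) = 28.84
  Stage 2: F_2 = 10^(6.60/10) = 4.571, G_2 = 10^(−5.33/10) = 0.2931
  Stage 3: F_3 = 10^(3.33/10) = 2.153, G_3 = 10^(19.8/10) = 95.50
Friis cascade:
  F = 1.592 + (4.571 − 1)/28.84 + (2.153 − 1)/8.453 = 1.852
NF = 10 log₁₀(1.852) = 2.68 dB

2.68 dB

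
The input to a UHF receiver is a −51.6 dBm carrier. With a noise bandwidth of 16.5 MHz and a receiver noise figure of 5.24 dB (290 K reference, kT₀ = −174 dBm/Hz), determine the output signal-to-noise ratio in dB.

45.0 dB

Noise floor: N = −174 + 10 log₁₀(B) + NF
10 log₁₀(1.65×10⁷) = 72.17 dB
N = −174 + 72.17 + 5.24 = −96.59 dBm
SNR = P_sig − N = −51.6 − (−96.59) = 44.99 dB → 45.0 dB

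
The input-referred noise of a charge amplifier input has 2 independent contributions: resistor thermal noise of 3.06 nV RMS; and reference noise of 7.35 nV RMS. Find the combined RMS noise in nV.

Uncorrelated sources add in power (mean-square): V_tot = √(ΣV_i²)
V_tot = √[(3.06×10⁻⁹)² + (7.35×10⁻⁹)²] = 7.96×10⁻⁹ V = 7.96 nV

7.96 nV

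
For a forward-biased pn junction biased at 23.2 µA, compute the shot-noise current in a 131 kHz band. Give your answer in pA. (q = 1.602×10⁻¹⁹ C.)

987 pA

I_n = √(2qI·B)
2qI·B = 2 × 1.602×10⁻¹⁹ × 2.32×10⁻⁵ × 1.31×10⁵ = 9.74×10⁻¹⁹ A²
I_n = √(9.74×10⁻¹⁹) = 9.87×10⁻¹⁰ A = 987 pA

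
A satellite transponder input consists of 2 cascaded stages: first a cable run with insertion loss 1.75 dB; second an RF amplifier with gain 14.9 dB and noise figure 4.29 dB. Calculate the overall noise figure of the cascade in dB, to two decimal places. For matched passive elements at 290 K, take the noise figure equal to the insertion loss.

6.04 dB

Convert to linear (a loss of L dB is a gain of −L dB): F_i = 10^(NF_i/10), G_i = 10^(G_i,dB/10)
  Stage 1: F_1 = 10^(1.75/10) = 1.496, G_1 = 10^(−1.75/10) = 0.6683
  Stage 2: F_2 = 10^(4.29/10) = 2.685, G_2 = 10^(14.9/10) = 30.90
Friis cascade:
  F = 1.496 + (2.685 − 1)/0.6683 = 4.018
NF = 10 log₁₀(4.018) = 6.04 dB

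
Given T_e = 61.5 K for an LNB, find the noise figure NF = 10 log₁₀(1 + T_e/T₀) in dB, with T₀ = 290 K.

0.835 dB

F = 1 + T_e/T₀ = 1 + 61.5/290 = 1.21207
NF = 10 log₁₀(1.21207) = 0.835 dB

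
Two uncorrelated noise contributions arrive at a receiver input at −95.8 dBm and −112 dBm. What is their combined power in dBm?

Convert to linear, add, convert back:
P₁ = 2.63×10⁻¹³ W, P₂ = 6.31×10⁻¹⁵ W
P_tot = 2.69×10⁻¹³ W → 10 log₁₀(P_tot / 10⁻³) = −95.7 dBm

−95.7 dBm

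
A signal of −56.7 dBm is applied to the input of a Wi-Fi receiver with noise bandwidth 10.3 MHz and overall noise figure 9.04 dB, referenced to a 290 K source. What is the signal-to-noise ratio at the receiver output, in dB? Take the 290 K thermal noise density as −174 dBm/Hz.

38.1 dB

Noise floor: N = −174 + 10 log₁₀(B) + NF
10 log₁₀(1.03×10⁷) = 70.13 dB
N = −174 + 70.13 + 9.04 = −94.83 dBm
SNR = P_sig − N = −56.7 − (−94.83) = 38.13 dB → 38.1 dB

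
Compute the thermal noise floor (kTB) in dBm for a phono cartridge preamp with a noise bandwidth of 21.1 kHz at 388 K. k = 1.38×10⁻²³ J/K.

−129.5 dBm

P_n = kTB = 1.38×10⁻²³ × 388 × 2.11×10⁴ = 1.13×10⁻¹⁶ W
In dBm: 10 log₁₀(1.13×10⁻¹⁶ / 10⁻³) = −129.5 dBm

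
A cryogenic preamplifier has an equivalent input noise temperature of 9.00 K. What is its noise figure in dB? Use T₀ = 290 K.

0.133 dB

F = 1 + T_e/T₀ = 1 + 9.00/290 = 1.03103
NF = 10 log₁₀(1.03103) = 0.133 dB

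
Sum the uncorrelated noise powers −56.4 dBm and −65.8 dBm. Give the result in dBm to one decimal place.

Convert to linear, add, convert back:
P₁ = 2.29×10⁻⁹ W, P₂ = 2.63×10⁻¹⁰ W
P_tot = 2.55×10⁻⁹ W → 10 log₁₀(P_tot / 10⁻³) = −55.9 dBm

−55.9 dBm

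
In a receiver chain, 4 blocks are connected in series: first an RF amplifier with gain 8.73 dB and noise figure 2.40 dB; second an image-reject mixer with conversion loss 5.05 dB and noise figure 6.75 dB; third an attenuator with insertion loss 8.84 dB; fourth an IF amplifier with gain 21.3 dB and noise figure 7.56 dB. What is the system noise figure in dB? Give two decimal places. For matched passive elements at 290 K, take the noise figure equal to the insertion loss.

Convert to linear (a loss of L dB is a gain of −L dB): F_i = 10^(NF_i/10), G_i = 10^(G_i,dB/10)
  Stage 1: F_1 = 10^(2.40/10) = 1.738, G_1 = 10^(8.73/10) = 7.464
  Stage 2: F_2 = 10^(6.75/10) = 4.732, G_2 = 10^(−5.05/10) = 0.3126
  Stage 3: F_3 = 10^(8.84/10) = 7.656, G_3 = 10^(−8.84/10) = 0.1306
  Stage 4: F_4 = 10^(7.56/10) = 5.702, G_4 = 10^(21.3/10) = 134.9
Friis cascade:
  F = 1.738 + (4.732 − 1)/7.464 + (7.656 − 1)/2.333 + (5.702 − 1)/0.3048 = 20.52
NF = 10 log₁₀(20.52) = 13.12 dB

13.12 dB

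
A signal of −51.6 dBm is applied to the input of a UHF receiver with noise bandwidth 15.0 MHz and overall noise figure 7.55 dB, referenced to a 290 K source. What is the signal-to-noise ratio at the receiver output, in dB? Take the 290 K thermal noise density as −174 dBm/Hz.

Noise floor: N = −174 + 10 log₁₀(B) + NF
10 log₁₀(1.50×10⁷) = 71.76 dB
N = −174 + 71.76 + 7.55 = −94.69 dBm
SNR = P_sig − N = −51.6 − (−94.69) = 43.09 dB → 43.1 dB

43.1 dB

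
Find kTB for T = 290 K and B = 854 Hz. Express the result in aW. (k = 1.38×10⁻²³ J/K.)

P_n = kTB = 1.38×10⁻²³ × 290 × 8.54×10² = 3.42×10⁻¹⁸ W = 3.42 aW

3.42 aW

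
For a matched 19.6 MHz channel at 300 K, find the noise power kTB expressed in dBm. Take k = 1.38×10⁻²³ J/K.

−100.9 dBm

P_n = kTB = 1.38×10⁻²³ × 300 × 1.96×10⁷ = 8.11×10⁻¹⁴ W
In dBm: 10 log₁₀(8.11×10⁻¹⁴ / 10⁻³) = −100.9 dBm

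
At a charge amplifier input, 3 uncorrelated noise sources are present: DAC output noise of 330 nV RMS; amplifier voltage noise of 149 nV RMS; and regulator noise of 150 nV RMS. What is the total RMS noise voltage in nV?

392 nV

Uncorrelated sources add in power (mean-square): V_tot = √(ΣV_i²)
V_tot = √[(3.30×10⁻⁷)² + (1.49×10⁻⁷)² + (1.50×10⁻⁷)²] = 3.92×10⁻⁷ V = 392 nV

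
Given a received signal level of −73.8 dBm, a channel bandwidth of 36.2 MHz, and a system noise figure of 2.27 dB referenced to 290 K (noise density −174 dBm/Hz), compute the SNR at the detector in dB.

Noise floor: N = −174 + 10 log₁₀(B) + NF
10 log₁₀(3.62×10⁷) = 75.59 dB
N = −174 + 75.59 + 2.27 = −96.14 dBm
SNR = P_sig − N = −73.8 − (−96.14) = 22.34 dB → 22.3 dB

22.3 dB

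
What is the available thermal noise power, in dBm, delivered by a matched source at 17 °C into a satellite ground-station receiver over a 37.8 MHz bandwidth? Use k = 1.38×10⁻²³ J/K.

T = 17 °C + 273.15 = 290.15 K
P_n = kTB = 1.38×10⁻²³ × 290.15 × 3.78×10⁷ = 1.51×10⁻¹³ W
In dBm: 10 log₁₀(1.51×10⁻¹³ / 10⁻³) = −98.2 dBm

−98.2 dBm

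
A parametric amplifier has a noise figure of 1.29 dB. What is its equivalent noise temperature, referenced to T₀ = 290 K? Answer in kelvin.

F = 10^(1.29/10) = 1.34586
T_e = (F − 1)·T₀ = (1.34586 − 1) × 290 = 100 K

100 K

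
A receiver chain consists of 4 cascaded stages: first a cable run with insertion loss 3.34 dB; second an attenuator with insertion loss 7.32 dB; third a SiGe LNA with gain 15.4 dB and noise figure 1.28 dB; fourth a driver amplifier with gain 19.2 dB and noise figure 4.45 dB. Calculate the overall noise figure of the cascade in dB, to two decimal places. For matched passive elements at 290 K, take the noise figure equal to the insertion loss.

12.10 dB

Convert to linear (a loss of L dB is a gain of −L dB): F_i = 10^(NF_i/10), G_i = 10^(G_i,dB/10)
  Stage 1: F_1 = 10^(3.34/10) = 2.158, G_1 = 10^(−3.34/10) = 0.4634
  Stage 2: F_2 = 10^(7.32/10) = 5.395, G_2 = 10^(−7.32/10) = 0.1854
  Stage 3: F_3 = 10^(1.28/10) = 1.343, G_3 = 10^(15.4/10) = 34.67
  Stage 4: F_4 = 10^(4.45/10) = 2.786, G_4 = 10^(19.2/10) = 83.18
Friis cascade:
  F = 2.158 + (5.395 − 1)/0.4634 + (1.343 − 1)/0.08590 + (2.786 − 1)/2.979 = 16.23
NF = 10 log₁₀(16.23) = 12.10 dB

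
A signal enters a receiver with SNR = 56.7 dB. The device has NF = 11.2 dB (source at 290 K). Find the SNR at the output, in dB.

By definition F = SNR_in/SNR_out, so in dB: SNR_out = SNR_in − NF
SNR_out = 56.7 − 11.2 = 45.5 dB

45.5 dB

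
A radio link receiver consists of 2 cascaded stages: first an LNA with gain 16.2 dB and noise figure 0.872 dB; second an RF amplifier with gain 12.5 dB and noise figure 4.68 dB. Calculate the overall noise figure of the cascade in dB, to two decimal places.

Convert to linear (a loss of L dB is a gain of −L dB): F_i = 10^(NF_i/10), G_i = 10^(G_i,dB/10)
  Stage 1: F_1 = 10^(0.872/10) = 1.222, G_1 = 10^(16.2/10) = 41.69
  Stage 2: F_2 = 10^(4.68/10) = 2.938, G_2 = 10^(12.5/10) = 17.78
Friis cascade:
  F = 1.222 + (2.938 − 1)/41.69 = 1.269
NF = 10 log₁₀(1.269) = 1.03 dB

1.03 dB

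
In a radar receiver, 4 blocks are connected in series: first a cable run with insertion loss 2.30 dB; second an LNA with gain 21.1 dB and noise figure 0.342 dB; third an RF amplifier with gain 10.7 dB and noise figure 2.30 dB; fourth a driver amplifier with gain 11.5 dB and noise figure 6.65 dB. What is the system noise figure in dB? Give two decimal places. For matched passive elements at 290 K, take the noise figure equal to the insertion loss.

2.67 dB

Convert to linear (a loss of L dB is a gain of −L dB): F_i = 10^(NF_i/10), G_i = 10^(G_i,dB/10)
  Stage 1: F_1 = 10^(2.30/10) = 1.698, G_1 = 10^(−2.30/10) = 0.5888
  Stage 2: F_2 = 10^(0.342/10) = 1.082, G_2 = 10^(21.1/10) = 128.8
  Stage 3: F_3 = 10^(2.30/10) = 1.698, G_3 = 10^(10.7/10) = 11.75
  Stage 4: F_4 = 10^(6.65/10) = 4.624, G_4 = 10^(11.5/10) = 14.13
Friis cascade:
  F = 1.698 + (1.082 − 1)/0.5888 + (1.698 − 1)/75.86 + (4.624 − 1)/891.3 = 1.851
NF = 10 log₁₀(1.851) = 2.67 dB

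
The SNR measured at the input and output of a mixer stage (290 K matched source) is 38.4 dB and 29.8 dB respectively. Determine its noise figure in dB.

8.6 dB

NF (dB) = SNR_in(dB) − SNR_out(dB) when the source is at T₀
NF = 38.4 − 29.8 = 8.6 dB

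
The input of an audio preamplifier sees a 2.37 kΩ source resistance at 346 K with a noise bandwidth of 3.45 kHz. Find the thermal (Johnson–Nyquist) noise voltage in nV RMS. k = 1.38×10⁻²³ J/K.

V_n = √(4kTRB)
4kTRB = 4 × 1.38×10⁻²³ × 346 × 2.37×10³ × 3.45×10³ = 1.56×10⁻¹³ V²
V_n = √(1.56×10⁻¹³) = 3.95×10⁻⁷ V = 395 nV

395 nV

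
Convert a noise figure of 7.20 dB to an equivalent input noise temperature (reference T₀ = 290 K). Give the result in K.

F = 10^(7.20/10) = 5.24807
T_e = (F − 1)·T₀ = (5.24807 − 1) × 290 = 1232 K

1232 K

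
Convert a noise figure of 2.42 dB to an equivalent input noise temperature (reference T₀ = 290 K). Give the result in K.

F = 10^(2.42/10) = 1.74582
T_e = (F − 1)·T₀ = (1.74582 − 1) × 290 = 216 K

216 K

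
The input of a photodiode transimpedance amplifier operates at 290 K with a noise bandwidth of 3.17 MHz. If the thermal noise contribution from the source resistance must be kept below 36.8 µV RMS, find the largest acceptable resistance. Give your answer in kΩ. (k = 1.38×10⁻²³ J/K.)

26.7 kΩ

Johnson–Nyquist: V_n = √(4kTRB) ⇒ R = V_n² / (4kTB)
4kTB = 4 × 1.38×10⁻²³ × 290 × 3.17×10⁶ = 5.07×10⁻¹⁴
R = (3.68×10⁻⁵)² / 5.07×10⁻¹⁴ = 2.67×10⁴ Ω = 26.7 kΩ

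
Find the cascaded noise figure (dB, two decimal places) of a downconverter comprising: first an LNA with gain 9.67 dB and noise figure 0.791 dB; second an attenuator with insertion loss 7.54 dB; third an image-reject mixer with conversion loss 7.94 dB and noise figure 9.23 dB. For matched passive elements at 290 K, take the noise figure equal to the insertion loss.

Convert to linear (a loss of L dB is a gain of −L dB): F_i = 10^(NF_i/10), G_i = 10^(G_i,dB/10)
  Stage 1: F_1 = 10^(0.791/10) = 1.200, G_1 = 10^(9.67/10) = 9.268
  Stage 2: F_2 = 10^(7.54/10) = 5.675, G_2 = 10^(−7.54/10) = 0.1762
  Stage 3: F_3 = 10^(9.23/10) = 8.375, G_3 = 10^(−7.94/10) = 0.1607
Friis cascade:
  F = 1.200 + (5.675 − 1)/9.268 + (8.375 − 1)/1.633 = 6.220
NF = 10 log₁₀(6.220) = 7.94 dB

7.94 dB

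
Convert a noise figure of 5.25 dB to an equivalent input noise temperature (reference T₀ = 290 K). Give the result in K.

681 K

F = 10^(5.25/10) = 3.34965
T_e = (F − 1)·T₀ = (3.34965 − 1) × 290 = 681 K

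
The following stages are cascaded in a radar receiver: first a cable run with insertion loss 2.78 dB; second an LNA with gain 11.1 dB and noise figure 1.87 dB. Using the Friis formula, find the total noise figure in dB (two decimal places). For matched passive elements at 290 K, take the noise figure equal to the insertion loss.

Convert to linear (a loss of L dB is a gain of −L dB): F_i = 10^(NF_i/10), G_i = 10^(G_i,dB/10)
  Stage 1: F_1 = 10^(2.78/10) = 1.897, G_1 = 10^(−2.78/10) = 0.5272
  Stage 2: F_2 = 10^(1.87/10) = 1.538, G_2 = 10^(11.1/10) = 12.88
Friis cascade:
  F = 1.897 + (1.538 − 1)/0.5272 = 2.917
NF = 10 log₁₀(2.917) = 4.65 dB

4.65 dB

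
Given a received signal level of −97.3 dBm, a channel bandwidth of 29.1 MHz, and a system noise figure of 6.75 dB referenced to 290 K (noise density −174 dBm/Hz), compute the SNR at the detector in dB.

Noise floor: N = −174 + 10 log₁₀(B) + NF
10 log₁₀(2.91×10⁷) = 74.64 dB
N = −174 + 74.64 + 6.75 = −92.61 dBm
SNR = P_sig − N = −97.3 − (−92.61) = −4.69 dB → −4.7 dB

−4.7 dB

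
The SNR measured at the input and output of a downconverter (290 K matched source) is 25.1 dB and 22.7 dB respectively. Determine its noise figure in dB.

2.4 dB

NF (dB) = SNR_in(dB) − SNR_out(dB) when the source is at T₀
NF = 25.1 − 22.7 = 2.4 dB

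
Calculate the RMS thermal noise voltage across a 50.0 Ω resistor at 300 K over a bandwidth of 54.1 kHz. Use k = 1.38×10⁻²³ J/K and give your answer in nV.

212 nV

V_n = √(4kTRB)
4kTRB = 4 × 1.38×10⁻²³ × 300 × 5.00×10¹ × 5.41×10⁴ = 4.48×10⁻¹⁴ V²
V_n = √(4.48×10⁻¹⁴) = 2.12×10⁻⁷ V = 212 nV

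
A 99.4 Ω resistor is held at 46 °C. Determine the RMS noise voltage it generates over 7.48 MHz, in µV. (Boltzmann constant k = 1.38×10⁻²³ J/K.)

3.62 µV

T = 46 °C + 273.15 = 319.15 K
V_n = √(4kTRB)
4kTRB = 4 × 1.38×10⁻²³ × 319.15 × 9.94×10¹ × 7.48×10⁶ = 1.31×10⁻¹¹ V²
V_n = √(1.31×10⁻¹¹) = 3.62×10⁻⁶ V = 3.62 µV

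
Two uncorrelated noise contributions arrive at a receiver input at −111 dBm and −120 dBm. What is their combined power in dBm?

−110.5 dBm

Convert to linear, add, convert back:
P₁ = 7.94×10⁻¹⁵ W, P₂ = 1.00×10⁻¹⁵ W
P_tot = 8.94×10⁻¹⁵ W → 10 log₁₀(P_tot / 10⁻³) = −110.5 dBm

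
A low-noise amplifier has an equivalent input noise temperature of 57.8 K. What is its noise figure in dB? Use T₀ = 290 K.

0.789 dB

F = 1 + T_e/T₀ = 1 + 57.8/290 = 1.19931
NF = 10 log₁₀(1.19931) = 0.789 dB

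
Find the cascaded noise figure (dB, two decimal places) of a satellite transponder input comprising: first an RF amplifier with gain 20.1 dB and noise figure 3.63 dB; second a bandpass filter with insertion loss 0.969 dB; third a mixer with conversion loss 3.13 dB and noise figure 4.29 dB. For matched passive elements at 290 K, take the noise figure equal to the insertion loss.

3.67 dB

Convert to linear (a loss of L dB is a gain of −L dB): F_i = 10^(NF_i/10), G_i = 10^(G_i,dB/10)
  Stage 1: F_1 = 10^(3.63/10) = 2.307, G_1 = 10^(20.1/10) = 102.3
  Stage 2: F_2 = 10^(0.969/10) = 1.250, G_2 = 10^(−0.969/10) = 0.8000
  Stage 3: F_3 = 10^(4.29/10) = 2.685, G_3 = 10^(−3.13/10) = 0.4864
Friis cascade:
  F = 2.307 + (1.250 − 1)/102.3 + (2.685 − 1)/81.87 = 2.330
NF = 10 log₁₀(2.330) = 3.67 dB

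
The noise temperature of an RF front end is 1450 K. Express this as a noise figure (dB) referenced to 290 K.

7.78 dB

F = 1 + T_e/T₀ = 1 + 1450/290 = 6
NF = 10 log₁₀(6) = 7.78 dB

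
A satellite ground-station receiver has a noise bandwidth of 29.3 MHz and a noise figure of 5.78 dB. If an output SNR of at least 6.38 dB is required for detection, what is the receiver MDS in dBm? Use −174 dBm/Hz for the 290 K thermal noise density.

Sensitivity = −174 + 10 log₁₀(B) + NF + SNR_min
= −174 + 74.67 + 5.78 + 6.38
= −87.17 dBm → −87.2 dBm

−87.2 dBm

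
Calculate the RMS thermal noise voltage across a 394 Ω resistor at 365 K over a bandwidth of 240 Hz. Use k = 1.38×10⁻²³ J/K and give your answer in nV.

43.6 nV

V_n = √(4kTRB)
4kTRB = 4 × 1.38×10⁻²³ × 365 × 3.94×10² × 2.40×10² = 1.91×10⁻¹⁵ V²
V_n = √(1.91×10⁻¹⁵) = 4.36×10⁻⁸ V = 43.6 nV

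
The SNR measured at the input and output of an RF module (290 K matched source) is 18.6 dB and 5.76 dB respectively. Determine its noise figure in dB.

12.84 dB

NF (dB) = SNR_in(dB) − SNR_out(dB) when the source is at T₀
NF = 18.6 − 5.76 = 12.84 dB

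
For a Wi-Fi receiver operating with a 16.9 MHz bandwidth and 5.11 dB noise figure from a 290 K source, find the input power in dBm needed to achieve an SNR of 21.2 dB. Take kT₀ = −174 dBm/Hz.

−75.4 dBm

Sensitivity = −174 + 10 log₁₀(B) + NF + SNR_min
= −174 + 72.28 + 5.11 + 21.2
= −75.41 dBm → −75.4 dBm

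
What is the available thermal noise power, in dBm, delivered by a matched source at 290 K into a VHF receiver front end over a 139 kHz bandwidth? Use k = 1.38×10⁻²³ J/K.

P_n = kTB = 1.38×10⁻²³ × 290 × 1.39×10⁵ = 5.56×10⁻¹⁶ W
In dBm: 10 log₁₀(5.56×10⁻¹⁶ / 10⁻³) = −122.5 dBm

−122.5 dBm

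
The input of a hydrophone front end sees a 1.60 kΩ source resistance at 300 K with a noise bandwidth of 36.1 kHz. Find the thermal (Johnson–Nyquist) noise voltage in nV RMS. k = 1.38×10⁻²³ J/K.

V_n = √(4kTRB)
4kTRB = 4 × 1.38×10⁻²³ × 300 × 1.60×10³ × 3.61×10⁴ = 9.57×10⁻¹³ V²
V_n = √(9.57×10⁻¹³) = 9.78×10⁻⁷ V = 978 nV

978 nV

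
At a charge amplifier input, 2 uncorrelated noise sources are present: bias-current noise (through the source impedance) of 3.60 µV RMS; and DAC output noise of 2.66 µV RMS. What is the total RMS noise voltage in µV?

4.48 µV

Uncorrelated sources add in power (mean-square): V_tot = √(ΣV_i²)
V_tot = √[(3.60×10⁻⁶)² + (2.66×10⁻⁶)²] = 4.48×10⁻⁶ V = 4.48 µV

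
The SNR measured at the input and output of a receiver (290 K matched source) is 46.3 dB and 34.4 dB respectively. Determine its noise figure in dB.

NF (dB) = SNR_in(dB) − SNR_out(dB) when the source is at T₀
NF = 46.3 − 34.4 = 11.9 dB

11.9 dB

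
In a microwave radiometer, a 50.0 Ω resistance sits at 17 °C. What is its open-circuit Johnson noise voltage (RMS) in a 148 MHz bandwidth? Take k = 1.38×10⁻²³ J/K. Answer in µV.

T = 17 °C + 273.15 = 290.15 K
V_n = √(4kTRB)
4kTRB = 4 × 1.38×10⁻²³ × 290.15 × 5.00×10¹ × 1.48×10⁸ = 1.19×10⁻¹⁰ V²
V_n = √(1.19×10⁻¹⁰) = 1.09×10⁻⁵ V = 10.9 µV

10.9 µV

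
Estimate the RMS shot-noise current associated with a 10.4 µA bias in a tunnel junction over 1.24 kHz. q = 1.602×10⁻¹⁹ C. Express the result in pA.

64.3 pA

I_n = √(2qI·B)
2qI·B = 2 × 1.602×10⁻¹⁹ × 1.04×10⁻⁵ × 1.24×10³ = 4.13×10⁻²¹ A²
I_n = √(4.13×10⁻²¹) = 6.43×10⁻¹¹ A = 64.3 pA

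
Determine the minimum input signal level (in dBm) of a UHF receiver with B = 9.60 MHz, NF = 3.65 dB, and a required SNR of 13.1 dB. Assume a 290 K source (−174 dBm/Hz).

−87.4 dBm

Sensitivity = −174 + 10 log₁₀(B) + NF + SNR_min
= −174 + 69.82 + 3.65 + 13.1
= −87.43 dBm → −87.4 dBm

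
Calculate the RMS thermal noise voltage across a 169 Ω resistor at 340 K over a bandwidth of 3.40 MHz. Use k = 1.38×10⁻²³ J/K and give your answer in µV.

3.28 µV

V_n = √(4kTRB)
4kTRB = 4 × 1.38×10⁻²³ × 340 × 1.69×10² × 3.40×10⁶ = 1.08×10⁻¹¹ V²
V_n = √(1.08×10⁻¹¹) = 3.28×10⁻⁶ V = 3.28 µV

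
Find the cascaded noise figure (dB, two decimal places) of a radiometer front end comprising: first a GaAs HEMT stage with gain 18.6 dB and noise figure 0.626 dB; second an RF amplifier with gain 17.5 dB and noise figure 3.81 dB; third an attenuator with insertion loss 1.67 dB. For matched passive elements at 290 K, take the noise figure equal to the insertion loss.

0.70 dB

Convert to linear (a loss of L dB is a gain of −L dB): F_i = 10^(NF_i/10), G_i = 10^(G_i,dB/10)
  Stage 1: F_1 = 10^(0.626/10) = 1.155, G_1 = 10^(18.6/10) = 72.44
  Stage 2: F_2 = 10^(3.81/10) = 2.404, G_2 = 10^(17.5/10) = 56.23
  Stage 3: F_3 = 10^(1.67/10) = 1.469, G_3 = 10^(−1.67/10) = 0.6808
Friis cascade:
  F = 1.155 + (2.404 − 1)/72.44 + (1.469 − 1)/4074 = 1.175
NF = 10 log₁₀(1.175) = 0.70 dB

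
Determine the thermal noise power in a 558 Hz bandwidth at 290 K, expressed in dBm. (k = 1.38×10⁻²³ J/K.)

P_n = kTB = 1.38×10⁻²³ × 290 × 5.58×10² = 2.23×10⁻¹⁸ W
In dBm: 10 log₁₀(2.23×10⁻¹⁸ / 10⁻³) = −146.5 dBm

−146.5 dBm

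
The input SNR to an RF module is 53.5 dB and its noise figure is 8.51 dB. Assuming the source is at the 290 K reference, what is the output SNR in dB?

By definition F = SNR_in/SNR_out, so in dB: SNR_out = SNR_in − NF
SNR_out = 53.5 − 8.51 = 44.99 dB

44.99 dB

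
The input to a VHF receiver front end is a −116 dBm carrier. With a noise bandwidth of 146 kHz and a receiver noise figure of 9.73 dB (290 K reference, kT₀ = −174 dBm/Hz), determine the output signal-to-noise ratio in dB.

−3.4 dB

Noise floor: N = −174 + 10 log₁₀(B) + NF
10 log₁₀(1.46×10⁵) = 51.64 dB
N = −174 + 51.64 + 9.73 = −112.63 dBm
SNR = P_sig − N = −116 − (−112.63) = −3.37 dB → −3.4 dB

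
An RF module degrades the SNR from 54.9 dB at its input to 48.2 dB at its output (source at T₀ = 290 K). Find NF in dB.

6.7 dB

NF (dB) = SNR_in(dB) − SNR_out(dB) when the source is at T₀
NF = 54.9 − 48.2 = 6.7 dB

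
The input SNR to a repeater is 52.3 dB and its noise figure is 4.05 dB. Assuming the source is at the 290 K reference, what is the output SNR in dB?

By definition F = SNR_in/SNR_out, so in dB: SNR_out = SNR_in − NF
SNR_out = 52.3 − 4.05 = 48.25 dB

48.25 dB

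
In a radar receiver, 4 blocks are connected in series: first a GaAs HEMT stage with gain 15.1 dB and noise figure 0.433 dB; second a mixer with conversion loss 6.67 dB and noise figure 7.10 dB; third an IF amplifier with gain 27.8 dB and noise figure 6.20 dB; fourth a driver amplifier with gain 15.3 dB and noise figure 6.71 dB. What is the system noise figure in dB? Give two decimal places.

Convert to linear (a loss of L dB is a gain of −L dB): F_i = 10^(NF_i/10), G_i = 10^(G_i,dB/10)
  Stage 1: F_1 = 10^(0.433/10) = 1.105, G_1 = 10^(15.1/10) = 32.36
  Stage 2: F_2 = 10^(7.10/10) = 5.129, G_2 = 10^(−6.67/10) = 0.2153
  Stage 3: F_3 = 10^(6.20/10) = 4.169, G_3 = 10^(27.8/10) = 602.6
  Stage 4: F_4 = 10^(6.71/10) = 4.688, G_4 = 10^(15.3/10) = 33.88
Friis cascade:
  F = 1.105 + (5.129 − 1)/32.36 + (4.169 − 1)/6.966 + (4.688 − 1)/4198 = 1.688
NF = 10 log₁₀(1.688) = 2.27 dB

2.27 dB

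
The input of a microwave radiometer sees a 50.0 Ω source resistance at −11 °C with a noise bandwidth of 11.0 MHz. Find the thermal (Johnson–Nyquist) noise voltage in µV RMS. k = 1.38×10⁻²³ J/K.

2.82 µV

T = −11 °C + 273.15 = 262.15 K
V_n = √(4kTRB)
4kTRB = 4 × 1.38×10⁻²³ × 262.15 × 5.00×10¹ × 1.10×10⁷ = 7.96×10⁻¹² V²
V_n = √(7.96×10⁻¹²) = 2.82×10⁻⁶ V = 2.82 µV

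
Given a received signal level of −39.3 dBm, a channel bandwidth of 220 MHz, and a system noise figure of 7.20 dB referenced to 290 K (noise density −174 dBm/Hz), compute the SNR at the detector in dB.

44.1 dB

Noise floor: N = −174 + 10 log₁₀(B) + NF
10 log₁₀(2.20×10⁸) = 83.42 dB
N = −174 + 83.42 + 7.20 = −83.38 dBm
SNR = P_sig − N = −39.3 − (−83.38) = 44.08 dB → 44.1 dB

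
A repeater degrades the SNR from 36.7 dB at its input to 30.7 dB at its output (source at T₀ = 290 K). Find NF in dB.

6.0 dB

NF (dB) = SNR_in(dB) − SNR_out(dB) when the source is at T₀
NF = 36.7 − 30.7 = 6.0 dB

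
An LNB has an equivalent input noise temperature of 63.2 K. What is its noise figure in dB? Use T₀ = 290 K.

0.856 dB

F = 1 + T_e/T₀ = 1 + 63.2/290 = 1.21793
NF = 10 log₁₀(1.21793) = 0.856 dB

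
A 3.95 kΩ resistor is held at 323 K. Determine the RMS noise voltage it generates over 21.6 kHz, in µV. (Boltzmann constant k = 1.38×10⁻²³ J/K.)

1.23 µV

V_n = √(4kTRB)
4kTRB = 4 × 1.38×10⁻²³ × 323 × 3.95×10³ × 2.16×10⁴ = 1.52×10⁻¹² V²
V_n = √(1.52×10⁻¹²) = 1.23×10⁻⁶ V = 1.23 µV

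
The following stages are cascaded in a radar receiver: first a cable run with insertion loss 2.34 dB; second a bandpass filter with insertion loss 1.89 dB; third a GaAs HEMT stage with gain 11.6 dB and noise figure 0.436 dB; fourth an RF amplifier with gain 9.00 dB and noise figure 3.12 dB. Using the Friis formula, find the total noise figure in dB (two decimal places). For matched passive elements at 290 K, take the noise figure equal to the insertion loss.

4.94 dB

Convert to linear (a loss of L dB is a gain of −L dB): F_i = 10^(NF_i/10), G_i = 10^(G_i,dB/10)
  Stage 1: F_1 = 10^(2.34/10) = 1.714, G_1 = 10^(−2.34/10) = 0.5834
  Stage 2: F_2 = 10^(1.89/10) = 1.545, G_2 = 10^(−1.89/10) = 0.6471
  Stage 3: F_3 = 10^(0.436/10) = 1.106, G_3 = 10^(11.6/10) = 14.45
  Stage 4: F_4 = 10^(3.12/10) = 2.051, G_4 = 10^(9.00/10) = 7.943
Friis cascade:
  F = 1.714 + (1.545 − 1)/0.5834 + (1.106 − 1)/0.3776 + (2.051 − 1)/5.458 = 3.121
NF = 10 log₁₀(3.121) = 4.94 dB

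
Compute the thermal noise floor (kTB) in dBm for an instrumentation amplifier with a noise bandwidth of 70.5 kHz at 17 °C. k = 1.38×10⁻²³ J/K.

T = 17 °C + 273.15 = 290.15 K
P_n = kTB = 1.38×10⁻²³ × 290.15 × 7.05×10⁴ = 2.82×10⁻¹⁶ W
In dBm: 10 log₁₀(2.82×10⁻¹⁶ / 10⁻³) = −125.5 dBm

−125.5 dBm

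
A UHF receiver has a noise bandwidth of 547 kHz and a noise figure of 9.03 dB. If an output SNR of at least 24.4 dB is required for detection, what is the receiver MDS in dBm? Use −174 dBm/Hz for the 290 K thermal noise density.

Sensitivity = −174 + 10 log₁₀(B) + NF + SNR_min
= −174 + 57.38 + 9.03 + 24.4
= −83.19 dBm → −83.2 dBm

−83.2 dBm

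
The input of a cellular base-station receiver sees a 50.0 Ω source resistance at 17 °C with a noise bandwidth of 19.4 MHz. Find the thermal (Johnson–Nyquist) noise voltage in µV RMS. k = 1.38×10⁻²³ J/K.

3.94 µV

T = 17 °C + 273.15 = 290.15 K
V_n = √(4kTRB)
4kTRB = 4 × 1.38×10⁻²³ × 290.15 × 5.00×10¹ × 1.94×10⁷ = 1.55×10⁻¹¹ V²
V_n = √(1.55×10⁻¹¹) = 3.94×10⁻⁶ V = 3.94 µV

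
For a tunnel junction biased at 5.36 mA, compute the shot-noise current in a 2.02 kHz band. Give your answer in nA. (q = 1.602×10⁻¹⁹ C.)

I_n = √(2qI·B)
2qI·B = 2 × 1.602×10⁻¹⁹ × 5.36×10⁻³ × 2.02×10³ = 3.47×10⁻¹⁸ A²
I_n = √(3.47×10⁻¹⁸) = 1.86×10⁻⁹ A = 1.86 nA

1.86 nA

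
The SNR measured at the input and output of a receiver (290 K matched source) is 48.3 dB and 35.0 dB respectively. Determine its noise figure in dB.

NF (dB) = SNR_in(dB) − SNR_out(dB) when the source is at T₀
NF = 48.3 − 35.0 = 13.3 dB

13.3 dB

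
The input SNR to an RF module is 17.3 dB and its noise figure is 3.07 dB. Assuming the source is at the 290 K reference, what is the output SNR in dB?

14.23 dB

By definition F = SNR_in/SNR_out, so in dB: SNR_out = SNR_in − NF
SNR_out = 17.3 − 3.07 = 14.23 dB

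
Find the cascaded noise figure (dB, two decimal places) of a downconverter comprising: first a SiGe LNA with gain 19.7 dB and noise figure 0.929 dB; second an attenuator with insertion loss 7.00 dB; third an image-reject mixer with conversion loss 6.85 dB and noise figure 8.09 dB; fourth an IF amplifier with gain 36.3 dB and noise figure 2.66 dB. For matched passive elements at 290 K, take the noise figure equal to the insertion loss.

2.54 dB

Convert to linear (a loss of L dB is a gain of −L dB): F_i = 10^(NF_i/10), G_i = 10^(G_i,dB/10)
  Stage 1: F_1 = 10^(0.929/10) = 1.239, G_1 = 10^(19.7/10) = 93.33
  Stage 2: F_2 = 10^(7.00/10) = 5.012, G_2 = 10^(−7.00/10) = 0.1995
  Stage 3: F_3 = 10^(8.09/10) = 6.442, G_3 = 10^(−6.85/10) = 0.2065
  Stage 4: F_4 = 10^(2.66/10) = 1.845, G_4 = 10^(36.3/10) = 4266
Friis cascade:
  F = 1.239 + (5.012 − 1)/93.33 + (6.442 − 1)/18.62 + (1.845 − 1)/3.846 = 1.793
NF = 10 log₁₀(1.793) = 2.54 dB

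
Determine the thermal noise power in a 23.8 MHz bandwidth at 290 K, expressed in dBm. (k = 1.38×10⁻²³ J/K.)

P_n = kTB = 1.38×10⁻²³ × 290 × 2.38×10⁷ = 9.52×10⁻¹⁴ W
In dBm: 10 log₁₀(9.52×10⁻¹⁴ / 10⁻³) = −100.2 dBm

−100.2 dBm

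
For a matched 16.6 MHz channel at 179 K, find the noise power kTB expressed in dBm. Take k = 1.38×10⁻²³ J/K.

−103.9 dBm

P_n = kTB = 1.38×10⁻²³ × 179 × 1.66×10⁷ = 4.10×10⁻¹⁴ W
In dBm: 10 log₁₀(4.10×10⁻¹⁴ / 10⁻³) = −103.9 dBm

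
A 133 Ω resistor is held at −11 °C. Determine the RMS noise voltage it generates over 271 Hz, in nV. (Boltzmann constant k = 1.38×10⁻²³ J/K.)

22.8 nV

T = −11 °C + 273.15 = 262.15 K
V_n = √(4kTRB)
4kTRB = 4 × 1.38×10⁻²³ × 262.15 × 1.33×10² × 2.71×10² = 5.22×10⁻¹⁶ V²
V_n = √(5.22×10⁻¹⁶) = 2.28×10⁻⁸ V = 22.8 nV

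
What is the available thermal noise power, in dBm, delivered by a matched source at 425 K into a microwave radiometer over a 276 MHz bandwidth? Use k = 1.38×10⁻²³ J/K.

P_n = kTB = 1.38×10⁻²³ × 425 × 2.76×10⁸ = 1.62×10⁻¹² W
In dBm: 10 log₁₀(1.62×10⁻¹² / 10⁻³) = −87.9 dBm

−87.9 dBm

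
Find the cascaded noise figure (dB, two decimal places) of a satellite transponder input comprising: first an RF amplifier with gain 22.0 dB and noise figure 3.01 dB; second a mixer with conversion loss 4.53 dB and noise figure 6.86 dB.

Convert to linear (a loss of L dB is a gain of −L dB): F_i = 10^(NF_i/10), G_i = 10^(G_i,dB/10)
  Stage 1: F_1 = 10^(3.01/10) = 2.000, G_1 = 10^(22.0/10) = 158.5
  Stage 2: F_2 = 10^(6.86/10) = 4.853, G_2 = 10^(−4.53/10) = 0.3524
Friis cascade:
  F = 2.000 + (4.853 − 1)/158.5 = 2.024
NF = 10 log₁₀(2.024) = 3.06 dB

3.06 dB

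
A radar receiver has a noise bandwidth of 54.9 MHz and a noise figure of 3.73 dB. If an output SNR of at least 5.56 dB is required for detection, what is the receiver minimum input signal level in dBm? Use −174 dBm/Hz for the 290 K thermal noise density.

Sensitivity = −174 + 10 log₁₀(B) + NF + SNR_min
= −174 + 77.4 + 3.73 + 5.56
= −87.31 dBm → −87.3 dBm

−87.3 dBm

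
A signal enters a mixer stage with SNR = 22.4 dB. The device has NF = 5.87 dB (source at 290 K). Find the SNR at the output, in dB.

16.53 dB

By definition F = SNR_in/SNR_out, so in dB: SNR_out = SNR_in − NF
SNR_out = 22.4 − 5.87 = 16.53 dB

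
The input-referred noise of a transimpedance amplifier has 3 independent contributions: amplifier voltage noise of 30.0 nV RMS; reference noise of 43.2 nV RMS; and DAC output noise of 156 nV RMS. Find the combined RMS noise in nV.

Uncorrelated sources add in power (mean-square): V_tot = √(ΣV_i²)
V_tot = √[(3.00×10⁻⁸)² + (4.32×10⁻⁸)² + (1.56×10⁻⁷)²] = 1.65×10⁻⁷ V = 165 nV

165 nV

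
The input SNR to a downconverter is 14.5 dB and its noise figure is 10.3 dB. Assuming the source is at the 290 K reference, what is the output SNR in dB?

4.2 dB

By definition F = SNR_in/SNR_out, so in dB: SNR_out = SNR_in − NF
SNR_out = 14.5 − 10.3 = 4.2 dB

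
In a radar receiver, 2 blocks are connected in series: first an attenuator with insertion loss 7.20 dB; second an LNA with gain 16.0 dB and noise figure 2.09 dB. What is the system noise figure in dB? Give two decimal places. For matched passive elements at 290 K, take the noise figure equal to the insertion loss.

9.29 dB

Convert to linear (a loss of L dB is a gain of −L dB): F_i = 10^(NF_i/10), G_i = 10^(G_i,dB/10)
  Stage 1: F_1 = 10^(7.20/10) = 5.248, G_1 = 10^(−7.20/10) = 0.1905
  Stage 2: F_2 = 10^(2.09/10) = 1.618, G_2 = 10^(16.0/10) = 39.81
Friis cascade:
  F = 5.248 + (1.618 − 1)/0.1905 = 8.492
NF = 10 log₁₀(8.492) = 9.29 dB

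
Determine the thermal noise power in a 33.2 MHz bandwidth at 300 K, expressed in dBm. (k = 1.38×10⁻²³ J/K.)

P_n = kTB = 1.38×10⁻²³ × 300 × 3.32×10⁷ = 1.37×10⁻¹³ W
In dBm: 10 log₁₀(1.37×10⁻¹³ / 10⁻³) = −98.6 dBm

−98.6 dBm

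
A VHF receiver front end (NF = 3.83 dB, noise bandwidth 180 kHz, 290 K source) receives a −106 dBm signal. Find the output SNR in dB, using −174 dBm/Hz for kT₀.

Noise floor: N = −174 + 10 log₁₀(B) + NF
10 log₁₀(1.80×10⁵) = 52.55 dB
N = −174 + 52.55 + 3.83 = −117.62 dBm
SNR = P_sig − N = −106 − (−117.62) = 11.62 dB → 11.6 dB

11.6 dB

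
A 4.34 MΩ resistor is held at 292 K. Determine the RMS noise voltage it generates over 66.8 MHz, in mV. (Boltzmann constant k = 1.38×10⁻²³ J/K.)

V_n = √(4kTRB)
4kTRB = 4 × 1.38×10⁻²³ × 292 × 4.34×10⁶ × 6.68×10⁷ = 4.67×10⁻⁶ V²
V_n = √(4.67×10⁻⁶) = 2.16×10⁻³ V = 2.16 mV

2.16 mV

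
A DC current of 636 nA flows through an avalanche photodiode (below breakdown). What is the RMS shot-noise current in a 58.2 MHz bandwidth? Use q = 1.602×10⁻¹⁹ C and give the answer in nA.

I_n = √(2qI·B)
2qI·B = 2 × 1.602×10⁻¹⁹ × 6.36×10⁻⁷ × 5.82×10⁷ = 1.19×10⁻¹⁷ A²
I_n = √(1.19×10⁻¹⁷) = 3.44×10⁻⁹ A = 3.44 nA

3.44 nA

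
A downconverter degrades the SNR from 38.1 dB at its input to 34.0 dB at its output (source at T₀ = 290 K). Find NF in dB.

4.1 dB

NF (dB) = SNR_in(dB) − SNR_out(dB) when the source is at T₀
NF = 38.1 − 34.0 = 4.1 dB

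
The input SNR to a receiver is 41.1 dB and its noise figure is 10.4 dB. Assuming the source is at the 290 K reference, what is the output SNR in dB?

30.7 dB

By definition F = SNR_in/SNR_out, so in dB: SNR_out = SNR_in − NF
SNR_out = 41.1 − 10.4 = 30.7 dB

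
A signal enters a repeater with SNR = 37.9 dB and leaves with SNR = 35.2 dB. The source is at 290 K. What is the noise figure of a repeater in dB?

2.7 dB

NF (dB) = SNR_in(dB) − SNR_out(dB) when the source is at T₀
NF = 37.9 − 35.2 = 2.7 dB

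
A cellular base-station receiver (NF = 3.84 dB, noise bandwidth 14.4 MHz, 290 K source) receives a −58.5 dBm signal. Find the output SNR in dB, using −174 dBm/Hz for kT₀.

Noise floor: N = −174 + 10 log₁₀(B) + NF
10 log₁₀(1.44×10⁷) = 71.58 dB
N = −174 + 71.58 + 3.84 = −98.58 dBm
SNR = P_sig − N = −58.5 − (−98.58) = 40.08 dB → 40.1 dB

40.1 dB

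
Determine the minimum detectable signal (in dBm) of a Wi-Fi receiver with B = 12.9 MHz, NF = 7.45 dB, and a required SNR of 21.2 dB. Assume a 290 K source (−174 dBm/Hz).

Sensitivity = −174 + 10 log₁₀(B) + NF + SNR_min
= −174 + 71.11 + 7.45 + 21.2
= −74.24 dBm → −74.2 dBm

−74.2 dBm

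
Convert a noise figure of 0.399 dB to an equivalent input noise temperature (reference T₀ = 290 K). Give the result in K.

27.9 K

F = 10^(0.399/10) = 1.09623
T_e = (F − 1)·T₀ = (1.09623 − 1) × 290 = 27.9 K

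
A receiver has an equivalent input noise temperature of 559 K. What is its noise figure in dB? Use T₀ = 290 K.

4.67 dB

F = 1 + T_e/T₀ = 1 + 559/290 = 2.92759
NF = 10 log₁₀(2.92759) = 4.67 dB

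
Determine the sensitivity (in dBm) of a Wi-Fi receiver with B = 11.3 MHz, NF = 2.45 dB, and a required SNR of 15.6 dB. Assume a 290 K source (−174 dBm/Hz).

Sensitivity = −174 + 10 log₁₀(B) + NF + SNR_min
= −174 + 70.53 + 2.45 + 15.6
= −85.42 dBm → −85.4 dBm

−85.4 dBm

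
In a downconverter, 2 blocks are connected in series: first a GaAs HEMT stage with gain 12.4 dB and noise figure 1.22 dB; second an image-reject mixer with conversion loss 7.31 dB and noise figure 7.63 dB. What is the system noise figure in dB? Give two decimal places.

Convert to linear (a loss of L dB is a gain of −L dB): F_i = 10^(NF_i/10), G_i = 10^(G_i,dB/10)
  Stage 1: F_1 = 10^(1.22/10) = 1.324, G_1 = 10^(12.4/10) = 17.38
  Stage 2: F_2 = 10^(7.63/10) = 5.794, G_2 = 10^(−7.31/10) = 0.1858
Friis cascade:
  F = 1.324 + (5.794 − 1)/17.38 = 1.600
NF = 10 log₁₀(1.600) = 2.04 dB

2.04 dB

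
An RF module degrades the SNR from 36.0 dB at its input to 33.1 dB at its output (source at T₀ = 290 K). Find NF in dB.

NF (dB) = SNR_in(dB) − SNR_out(dB) when the source is at T₀
NF = 36.0 − 33.1 = 2.9 dB

2.9 dB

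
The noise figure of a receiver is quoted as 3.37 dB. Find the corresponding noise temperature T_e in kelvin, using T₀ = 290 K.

340 K

F = 10^(3.37/10) = 2.1727
T_e = (F − 1)·T₀ = (2.1727 − 1) × 290 = 340 K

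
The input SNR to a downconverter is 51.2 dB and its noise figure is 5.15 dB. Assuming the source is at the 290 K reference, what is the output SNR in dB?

46.05 dB

By definition F = SNR_in/SNR_out, so in dB: SNR_out = SNR_in − NF
SNR_out = 51.2 − 5.15 = 46.05 dB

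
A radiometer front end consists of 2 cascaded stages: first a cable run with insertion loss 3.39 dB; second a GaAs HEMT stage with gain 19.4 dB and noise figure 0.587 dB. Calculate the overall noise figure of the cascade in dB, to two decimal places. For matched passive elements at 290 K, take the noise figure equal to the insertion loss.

Convert to linear (a loss of L dB is a gain of −L dB): F_i = 10^(NF_i/10), G_i = 10^(G_i,dB/10)
  Stage 1: F_1 = 10^(3.39/10) = 2.183, G_1 = 10^(−3.39/10) = 0.4581
  Stage 2: F_2 = 10^(0.587/10) = 1.145, G_2 = 10^(19.4/10) = 87.10
Friis cascade:
  F = 2.183 + (1.145 − 1)/0.4581 = 2.499
NF = 10 log₁₀(2.499) = 3.98 dB

3.98 dB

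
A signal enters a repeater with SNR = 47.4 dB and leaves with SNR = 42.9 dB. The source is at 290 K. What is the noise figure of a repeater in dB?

NF (dB) = SNR_in(dB) − SNR_out(dB) when the source is at T₀
NF = 47.4 − 42.9 = 4.5 dB

4.5 dB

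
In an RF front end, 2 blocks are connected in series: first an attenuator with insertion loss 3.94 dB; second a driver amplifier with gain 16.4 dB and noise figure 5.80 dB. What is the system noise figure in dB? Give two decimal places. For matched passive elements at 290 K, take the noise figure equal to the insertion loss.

Convert to linear (a loss of L dB is a gain of −L dB): F_i = 10^(NF_i/10), G_i = 10^(G_i,dB/10)
  Stage 1: F_1 = 10^(3.94/10) = 2.477, G_1 = 10^(−3.94/10) = 0.4036
  Stage 2: F_2 = 10^(5.80/10) = 3.802, G_2 = 10^(16.4/10) = 43.65
Friis cascade:
  F = 2.477 + (3.802 − 1)/0.4036 = 9.419
NF = 10 log₁₀(9.419) = 9.74 dB

9.74 dB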